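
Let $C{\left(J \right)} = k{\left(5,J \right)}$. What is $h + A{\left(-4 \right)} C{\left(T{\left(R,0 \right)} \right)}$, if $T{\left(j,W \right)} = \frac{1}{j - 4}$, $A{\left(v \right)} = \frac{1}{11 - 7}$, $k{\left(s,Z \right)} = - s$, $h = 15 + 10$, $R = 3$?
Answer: $\frac{95}{4} \approx 23.75$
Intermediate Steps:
$h = 25$
$A{\left(v \right)} = \frac{1}{4}$
$T{\left(j,W \right)} = \frac{1}{-4 + j}$
$C{\left(J \right)} = -5$ ($C{\left(J \right)} = \left(-1\right) 5 = -5$)
$h + A{\left(-4 \right)} C{\left(T{\left(R,0 \right)} \right)} = 25 + \frac{1}{4} \left(-5\right) = 25 - \frac{5}{4} = \frac{95}{4}$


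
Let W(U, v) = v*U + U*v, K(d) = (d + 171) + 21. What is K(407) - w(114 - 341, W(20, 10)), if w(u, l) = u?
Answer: 826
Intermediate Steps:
K(d) = 192 + d (K(d) = (171 + d) + 21 = 192 + d)
W(U, v) = 2*U*v (W(U, v) = U*v + U*v = 2*U*v)
K(407) - w(114 - 341, W(20, 10)) = (192 + 407) - (114 - 341) = 599 - 1*(-227) = 599 + 227 = 826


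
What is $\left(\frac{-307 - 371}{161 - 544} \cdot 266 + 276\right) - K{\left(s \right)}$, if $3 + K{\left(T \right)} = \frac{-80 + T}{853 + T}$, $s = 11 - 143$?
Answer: $\frac{207156001}{276143} \approx 750.18$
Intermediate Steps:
$s = -132$ ($s = 11 - 143 = -132$)
$K{\left(T \right)} = -3 + \frac{-80 + T}{853 + T}$
$\left(\frac{-307 - 371}{161 - 544} \cdot 266 + 276\right) - K{\left(s \right)} = \left(\frac{-307 - 371}{161 - 544} \cdot 266 + 276\right) - \frac{-2639 - -264}{853 - 132} = \left(- \frac{678}{161 - 544} \cdot 266 + 276\right) - \frac{-2639 + 264}{721} = \left(- \frac{678}{-383} \cdot 266 + 276\right) - \frac{1}{721} \left(-2375\right) = \left(\left(-678\right) \left(- \frac{1}{383}\right) 266 + 276\right) - - \frac{2375}{721} = \left(\frac{678}{383} \cdot 266 + 276\right) + \frac{2375}{721} = \left(\frac{180348}{383} + 276\right) + \frac{2375}{721} = \frac{286056}{383} + \frac{2375}{721} = \frac{207156001}{276143}$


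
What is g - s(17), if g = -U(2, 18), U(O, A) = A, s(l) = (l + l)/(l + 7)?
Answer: -233/12 ≈ -19.417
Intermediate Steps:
s(l) = 2*l/(7 + l) (s(l) = (2*l)/(7 + l) = 2*l/(7 + l))
g = -18 (g = -1*18 = -18)
g - s(17) = -18 - 2*17/(7 + 17) = -18 - 2*17/24 = -18 - 1*17/12 = -18 - 17/12 = -233/12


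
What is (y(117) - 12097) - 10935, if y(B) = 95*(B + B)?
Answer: -802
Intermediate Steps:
y(B) = 190*B (y(B) = 95*(2*B) = 190*B)
(y(117) - 12097) - 10935 = (190*117 - 12097) - 10935 = (22230 - 12097) - 10935 = 10133 - 10935 = -802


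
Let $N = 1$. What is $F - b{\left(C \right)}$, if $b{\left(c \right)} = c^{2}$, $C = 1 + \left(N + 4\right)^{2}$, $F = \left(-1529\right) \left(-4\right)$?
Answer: $5440$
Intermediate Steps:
$F = 6116$
$C = 26$ ($C = 1 + \left(1 + 4\right)^{2} = 1 + 5^{2} = 1 + 25 = 26$)
$F - b{\left(C \right)} = 6116 - 26^{2} = 6116 - 676 = 5440$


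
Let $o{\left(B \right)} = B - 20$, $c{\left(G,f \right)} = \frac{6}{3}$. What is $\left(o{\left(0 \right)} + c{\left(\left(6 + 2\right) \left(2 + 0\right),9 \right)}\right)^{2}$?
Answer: $324$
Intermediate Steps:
$c{\left(G,f \right)} = 2$ ($c{\left(G,f \right)} = 6 \cdot \frac{1}{3} = 2$)
$o{\left(B \right)} = -20 + B$ ($o{\left(B \right)} = B - 20 = -20 + B$)
$\left(o{\left(0 \right)} + c{\left(\left(6 + 2\right) \left(2 + 0\right),9 \right)}\right)^{2} = \left(\left(-20 + 0\right) + 2\right)^{2} = \left(-20 + 2\right)^{2} = \left(-18\right)^{2} = 324$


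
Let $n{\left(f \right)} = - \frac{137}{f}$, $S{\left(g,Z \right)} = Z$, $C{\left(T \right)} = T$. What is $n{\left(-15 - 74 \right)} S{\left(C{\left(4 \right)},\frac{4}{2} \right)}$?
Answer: $\frac{274}{89} \approx 3.0787$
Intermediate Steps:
$n{\left(-15 - 74 \right)} S{\left(C{\left(4 \right)},\frac{4}{2} \right)} = - \frac{137}{-15 - 74} \cdot \frac{4}{2} = - \frac{137}{-15 - 74} \cdot 4 \cdot \frac{1}{2} = - \frac{137}{-89} \cdot 2 = \left(-137\right) \left(- \frac{1}{89}\right) 2 = \frac{137}{89} \cdot 2 = \frac{274}{89}$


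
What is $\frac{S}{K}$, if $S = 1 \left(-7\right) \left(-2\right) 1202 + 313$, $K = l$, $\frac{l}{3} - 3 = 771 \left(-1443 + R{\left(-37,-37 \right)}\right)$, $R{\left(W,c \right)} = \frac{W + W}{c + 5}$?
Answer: $- \frac{274256}{53316819} \approx -0.0051439$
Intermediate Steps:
$R{\left(W,c \right)} = \frac{2 W}{5 + c}$
$l = - \frac{53316819}{16}$ ($l = 9 + 3 \cdot 771 \left(-1443 + 2 \left(-37\right) \frac{1}{5 - 37}\right) = 9 + 3 \cdot 771 \left(-1443 + 2 \left(-37\right) \frac{1}{-32}\right) = 9 + 3 \cdot 771 \left(-1443 + 2 \left(-37\right) \left(- \frac{1}{32}\right)\right) = 9 + 3 \cdot 771 \left(-1443 + \frac{37}{16}\right) = 9 + 3 \cdot 771 \left(- \frac{23051}{16}\right) = 9 + 3 \left(- \frac{17772321}{16}\right) = 9 - \frac{53316963}{16} = - \frac{53316819}{16} \approx -3.3323 \cdot 10^{6}$)
$K = - \frac{53316819}{16} \approx -3.3323 \cdot 10^{6}$
$S = 17141$ ($S = \left(-7\right) \left(-2\right) 1202 + 313 = 14 \cdot 1202 + 313 = 16828 + 313 = 17141$)
$\frac{S}{K} = \frac{17141}{- \frac{53316819}{16}} = 17141 \left(- \frac{16}{53316819}\right) = - \frac{274256}{53316819}$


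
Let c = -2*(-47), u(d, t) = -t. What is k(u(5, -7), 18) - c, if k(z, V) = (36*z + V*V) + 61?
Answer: 543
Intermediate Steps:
k(z, V) = 61 + V² + 36*z (k(z, V) = (36*z + V²) + 61 = (V² + 36*z) + 61 = 61 + V² + 36*z)
c = 94
k(u(5, -7), 18) - c = (61 + 18² + 36*(-1*(-7))) - 1*94 = (61 + 324 + 36*7) - 94 = (61 + 324 + 252) - 94 = 637 - 94 = 543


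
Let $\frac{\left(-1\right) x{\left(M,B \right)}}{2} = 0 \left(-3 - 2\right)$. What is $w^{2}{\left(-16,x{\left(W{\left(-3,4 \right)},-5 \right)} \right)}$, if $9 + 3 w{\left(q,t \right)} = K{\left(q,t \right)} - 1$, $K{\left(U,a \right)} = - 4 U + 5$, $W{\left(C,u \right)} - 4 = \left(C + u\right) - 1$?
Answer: $\frac{3481}{9} \approx 386.78$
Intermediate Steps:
$W{\left(C,u \right)} = 3 + C + u$ ($W{\left(C,u \right)} = 4 - \left(1 - C - u\right) = 4 + \left(-1 + C + u\right) = 3 + C + u$)
$x{\left(M,B \right)} = 0$ ($x{\left(M,B \right)} = - 2 \cdot 0 \left(-3 - 2\right) = - 2 \cdot 0 \left(-5\right) = \left(-2\right) 0 = 0$)
$K{\left(U,a \right)} = 5 - 4 U$
$w{\left(q,t \right)} = - \frac{5}{3} - \frac{4 q}{3}$ ($w{\left(q,t \right)} = -3 + \frac{\left(5 - 4 q\right) - 1}{3} = -3 + \frac{4 - 4 q}{3} = -3 - \left(- \frac{4}{3} + \frac{4 q}{3}\right) = - \frac{5}{3} - \frac{4 q}{3}$)
$w^{2}{\left(-16,x{\left(W{\left(-3,4 \right)},-5 \right)} \right)} = \left(- \frac{5}{3} - - \frac{64}{3}\right)^{2} = \left(- \frac{5}{3} + \frac{64}{3}\right)^{2} = \left(\frac{59}{3}\right)^{2} = \frac{3481}{9}$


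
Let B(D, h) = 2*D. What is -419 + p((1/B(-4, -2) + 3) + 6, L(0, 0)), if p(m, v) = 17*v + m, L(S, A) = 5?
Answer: -2601/8 ≈ -325.13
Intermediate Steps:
p(m, v) = m + 17*v
-419 + p((1/B(-4, -2) + 3) + 6, L(0, 0)) = -419 + (((1/(2*(-4)) + 3) + 6) + 17*5) = -419 + (((1/(-8) + 3) + 6) + 85) = -419 + (((-⅛ + 3) + 6) + 85) = -419 + ((23/8 + 6) + 85) = -419 + (71/8 + 85) = -419 + 751/8 = -2601/8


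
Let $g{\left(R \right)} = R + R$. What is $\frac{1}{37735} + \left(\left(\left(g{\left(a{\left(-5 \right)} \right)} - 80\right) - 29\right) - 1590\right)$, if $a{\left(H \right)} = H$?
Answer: $- \frac{64489114}{37735} \approx -1709.0$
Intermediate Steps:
$g{\left(R \right)} = 2 R$
$\frac{1}{37735} + \left(\left(\left(g{\left(a{\left(-5 \right)} \right)} - 80\right) - 29\right) - 1590\right) = \frac{1}{37735} + \left(\left(\left(2 \left(-5\right) - 80\right) - 29\right) - 1590\right) = \frac{1}{37735} - 1709 = - \frac{64489114}{37735}$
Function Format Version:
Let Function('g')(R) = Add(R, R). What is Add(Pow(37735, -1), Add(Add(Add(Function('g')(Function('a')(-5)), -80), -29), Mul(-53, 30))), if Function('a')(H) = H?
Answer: Rational(-64489114, 37735) ≈ -1709.0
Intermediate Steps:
Function('g')(R) = Mul(2, R)
Add(Pow(37735, -1), Add(Add(Add(Function('g')(Function('a')(-5)), -80), -29), Mul(-53, 30))) = Add(Pow(37735, -1), Add(Add(Add(Mul(2, -5), -80), -29), Mul(-53, 30))) = Add(Rational(1, 37735), Add(Add(Add(-10, -80), -29), -1590)) = Add(Rational(1, 37735), Add(Add(-90, -29), -1590)) = Add(Rational(1, 37735), Add(-119, -1590)) = Add(Rational(1, 37735), -1709) = Rational(-64489114, 37735)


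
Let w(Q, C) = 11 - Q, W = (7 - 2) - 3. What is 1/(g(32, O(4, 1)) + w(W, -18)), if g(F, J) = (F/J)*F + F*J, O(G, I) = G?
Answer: 1/393 ≈ 0.0025445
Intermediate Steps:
W = 2 (W = 5 - 3 = 2)
g(F, J) = F*J + F**2/J (g(F, J) = F**2/J + F*J = F*J + F**2/J)
1/(g(32, O(4, 1)) + w(W, -18)) = 1/(32*(32 + 4**2)/4 + (11 - 1*2)) = 1/(32*(1/4)*(32 + 16) + (11 - 2)) = 1/(32*(1/4)*48 + 9) = 1/(384 + 9) = 1/393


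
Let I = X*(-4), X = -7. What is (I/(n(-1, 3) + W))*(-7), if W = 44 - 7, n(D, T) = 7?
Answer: -49/11 ≈ -4.4545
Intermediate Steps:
I = 28 (I = -7*(-4) = 28)
W = 37
(I/(n(-1, 3) + W))*(-7) = (28/(7 + 37))*(-7) = (28/44)*(-7) = (28*(1/44))*(-7) = (7/11)*(-7) = -49/11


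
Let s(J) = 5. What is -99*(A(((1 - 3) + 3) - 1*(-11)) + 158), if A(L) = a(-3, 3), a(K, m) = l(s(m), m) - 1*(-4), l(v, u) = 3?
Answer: -16335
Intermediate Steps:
a(K, m) = 7 (a(K, m) = 3 - 1*(-4) = 3 + 4 = 7)
A(L) = 7
-99*(A(((1 - 3) + 3) - 1*(-11)) + 158) = -99*(7 + 158) = -99*165 = -16335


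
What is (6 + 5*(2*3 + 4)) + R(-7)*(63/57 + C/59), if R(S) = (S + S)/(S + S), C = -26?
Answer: 63521/1121 ≈ 56.665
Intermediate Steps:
R(S) = 1 (R(S) = (2*S)/((2*S)) = (2*S)*(1/(2*S)) = 1)
(6 + 5*(2*3 + 4)) + R(-7)*(63/57 + C/59) = (6 + 5*(2*3 + 4)) + 1*(63/57 - 26/59) = (6 + 5*(6 + 4)) + 1*(63*(1/57) - 26*1/59) = (6 + 5*10) + 1*(21/19 - 26/59) = (6 + 50) + 1*(745/1121) = 56 + 745/1121 = 63521/1121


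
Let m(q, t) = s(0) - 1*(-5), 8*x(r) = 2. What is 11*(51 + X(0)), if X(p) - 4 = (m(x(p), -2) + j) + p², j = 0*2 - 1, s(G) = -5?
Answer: 594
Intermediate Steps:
x(r) = ¼ (x(r) = (⅛)*2 = ¼)
j = -1 (j = 0 - 1 = -1)
m(q, t) = 0 (m(q, t) = -5 - 1*(-5) = -5 + 5 = 0)
X(p) = 3 + p² (X(p) = 4 + ((0 - 1) + p²) = 4 + (-1 + p²) = 3 + p²)
11*(51 + X(0)) = 11*(51 + (3 + 0²)) = 11*(51 + (3 + 0)) = 11*(51 + 3) = 11*54 = 594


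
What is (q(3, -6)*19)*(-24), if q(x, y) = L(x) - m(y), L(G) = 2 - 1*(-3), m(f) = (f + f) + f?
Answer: -10488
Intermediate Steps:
m(f) = 3*f (m(f) = 2*f + f = 3*f)
L(G) = 5 (L(G) = 2 + 3 = 5)
q(x, y) = 5 - 3*y
(q(3, -6)*19)*(-24) = ((5 - 3*(-6))*19)*(-24) = ((5 + 18)*19)*(-24) = (23*19)*(-24) = 437*(-24) = -10488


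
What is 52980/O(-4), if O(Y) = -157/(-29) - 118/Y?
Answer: 204856/135 ≈ 1517.5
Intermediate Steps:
O(Y) = 157/29 - 118/Y (O(Y) = -157*(-1/29) - 118/Y = 157/29 - 118/Y)
52980/O(-4) = 52980/(157/29 - 118/(-4)) = 52980/(157/29 - 118*(-¼)) = 52980/(157/29 + 59/2) = 52980/(2025/58) = 52980*(58/2025) = 204856/135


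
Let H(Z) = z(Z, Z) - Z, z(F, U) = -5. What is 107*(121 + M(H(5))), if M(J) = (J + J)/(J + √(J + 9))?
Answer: 1329047/101 + 2140*I/101 ≈ 13159.0 + 21.188*I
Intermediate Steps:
H(Z) = -5 - Z
M(J) = 2*J/(J + √(9 + J)) (M(J) = (2*J)/(J + √(9 + J)) = 2*J/(J + √(9 + J)))
107*(121 + M(H(5))) = 107*(121 + 2*(-5 - 1*5)/((-5 - 1*5) + √(9 + (-5 - 1*5)))) = 107*(121 + 2*(-5 - 5)/((-5 - 5) + √(9 + (-5 - 5)))) = 107*(121 + 2*(-10)/(-10 + √(9 - 10))) = 107*(121 + 2*(-10)/(-10 + √(-1))) = 107*(121 + 2*(-10)/(-10 + I)) = 107*(121 + 2*(-10)*((-10 - I)/101)) = 107*(121 + (200/101 + 20*I/101)) = 107*(12421/101 + 20*I/101) = 1329047/101 + 2140*I/101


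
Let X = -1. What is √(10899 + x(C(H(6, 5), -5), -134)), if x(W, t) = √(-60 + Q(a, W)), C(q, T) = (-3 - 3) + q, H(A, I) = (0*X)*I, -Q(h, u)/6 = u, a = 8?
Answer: √(10899 + 2*I*√6) ≈ 104.4 + 0.0235*I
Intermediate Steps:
Q(h, u) = -6*u
H(A, I) = 0 (H(A, I) = (0*(-1))*I = 0*I = 0)
C(q, T) = -6 + q
x(W, t) = √(-60 - 6*W)
√(10899 + x(C(H(6, 5), -5), -134)) = √(10899 + √(-60 - 6*(-6 + 0))) = √(10899 + √(-60 - 6*(-6))) = √(10899 + √(-60 + 36)) = √(10899 + √(-24)) = √(10899 + 2*I*√6)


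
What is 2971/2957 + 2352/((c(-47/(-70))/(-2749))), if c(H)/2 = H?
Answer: -669162100123/138979 ≈ -4.8148e+6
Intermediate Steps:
c(H) = 2*H
2971/2957 + 2352/((c(-47/(-70))/(-2749))) = 2971/2957 + 2352/(((2*(-47/(-70)))/(-2749))) = 2971*(1/2957) + 2352/(((2*(-47*(-1/70)))*(-1/2749))) = 2971/2957 + 2352/(((2*(47/70))*(-1/2749))) = 2971/2957 + 2352/(((47/35)*(-1/2749))) = 2971/2957 + 2352/(-47/96215) = 2971/2957 + 2352*(-96215/47) = 2971/2957 - 226297680/47 = -669162100123/138979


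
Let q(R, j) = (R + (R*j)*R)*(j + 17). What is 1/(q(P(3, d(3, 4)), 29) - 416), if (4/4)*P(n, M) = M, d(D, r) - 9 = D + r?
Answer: 1/341824 ≈ 2.9255e-6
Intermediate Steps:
d(D, r) = 9 + D + r (d(D, r) = 9 + (D + r) = 9 + D + r)
P(n, M) = M
q(R, j) = (17 + j)*(R + j*R²) (q(R, j) = (R + j*R²)*(17 + j) = (17 + j)*(R + j*R²))
1/(q(P(3, d(3, 4)), 29) - 416) = 1/((9 + 3 + 4)*(17 + 29 + (9 + 3 + 4)*29² + 17*(9 + 3 + 4)*29) - 416) = 1/(16*(17 + 29 + 16*841 + 17*16*29) - 416) = 1/(16*(17 + 29 + 13456 + 7888) - 416) = 1/(16*21390 - 416) = 1/(342240 - 416) = 1/341824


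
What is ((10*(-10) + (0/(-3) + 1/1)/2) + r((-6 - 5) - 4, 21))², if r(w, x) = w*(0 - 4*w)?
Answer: 3996001/4 ≈ 9.9900e+5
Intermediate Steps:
r(w, x) = -4*w² (r(w, x) = w*(-4*w) = -4*w²)
((10*(-10) + (0/(-3) + 1/1)/2) + r((-6 - 5) - 4, 21))² = ((10*(-10) + (0/(-3) + 1/1)/2) - 4*((-6 - 5) - 4)²)² = ((-100 + (0*(-⅓) + 1*1)*(½)) - 4*(-11 - 4)²)² = ((-100 + (0 + 1)*(½)) - 4*(-15)²)² = ((-100 + 1*(½)) - 4*225)² = ((-100 + ½) - 900)² = (-199/2 - 900)² = (-1999/2)² = 3996001/4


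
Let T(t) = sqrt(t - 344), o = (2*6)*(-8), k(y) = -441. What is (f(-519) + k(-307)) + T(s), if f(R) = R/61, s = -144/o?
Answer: -27420/61 + I*sqrt(1370)/2 ≈ -449.51 + 18.507*I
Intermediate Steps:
o = -96 (o = 12*(-8) = -96)
s = 3/2 (s = -144/(-96) = -144*(-1/96) = 3/2 ≈ 1.5000)
T(t) = sqrt(-344 + t)
f(R) = R/61 (f(R) = R*(1/61) = R/61)
(f(-519) + k(-307)) + T(s) = ((1/61)*(-519) - 441) + sqrt(-344 + 3/2) = (-519/61 - 441) + sqrt(-685/2) = -27420/61 + I*sqrt(1370)/2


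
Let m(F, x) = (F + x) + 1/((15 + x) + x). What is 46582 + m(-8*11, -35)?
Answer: 2555244/55 ≈ 46459.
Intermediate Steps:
m(F, x) = F + x + 1/(15 + 2*x) (m(F, x) = (F + x) + 1/(15 + 2*x) = F + x + 1/(15 + 2*x))
46582 + m(-8*11, -35) = 46582 + (1 + 2*(-35)² + 15*(-8*11) + 15*(-35) + 2*(-8*11)*(-35))/(15 + 2*(-35)) = 46582 + (1 + 2*1225 + 15*(-88) - 525 + 2*(-88)*(-35))/(15 - 70) = 46582 + (1 + 2450 - 1320 - 525 + 6160)/(-55) = 46582 - 1/55*6766 = 46582 - 6766/55 = 2555244/55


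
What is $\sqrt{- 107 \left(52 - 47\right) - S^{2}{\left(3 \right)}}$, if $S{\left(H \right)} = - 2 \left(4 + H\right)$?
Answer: $i \sqrt{731} \approx 27.037 i$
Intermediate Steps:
$S{\left(H \right)} = -8 - 2 H$
$\sqrt{- 107 \left(52 - 47\right) - S^{2}{\left(3 \right)}} = \sqrt{- 107 \left(52 - 47\right) - \left(-8 - 6\right)^{2}} = \sqrt{\left(-107\right) 5 - \left(-8 - 6\right)^{2}} = \sqrt{-535 - \left(-14\right)^{2}} = \sqrt{-535 - 196} = \sqrt{-731} = i \sqrt{731}$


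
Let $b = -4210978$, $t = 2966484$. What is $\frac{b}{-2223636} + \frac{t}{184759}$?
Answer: $\frac{3687198350063}{205418381862} \approx 17.95$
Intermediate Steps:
$\frac{b}{-2223636} + \frac{t}{184759} = - \frac{4210978}{-2223636} + \frac{2966484}{184759} = \left(-4210978\right) \left(- \frac{1}{2223636}\right) + 2966484 \cdot \frac{1}{184759} = \frac{2105489}{1111818} + \frac{2966484}{184759} = \frac{3687198350063}{205418381862}$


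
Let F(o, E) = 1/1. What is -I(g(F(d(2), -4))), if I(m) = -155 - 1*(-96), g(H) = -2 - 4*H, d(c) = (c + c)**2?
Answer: 59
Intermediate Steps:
d(c) = 4*c**2 (d(c) = (2*c)**2 = 4*c**2)
F(o, E) = 1
I(m) = -59 (I(m) = -155 + 96 = -59)
-I(g(F(d(2), -4))) = -1*(-59) = 59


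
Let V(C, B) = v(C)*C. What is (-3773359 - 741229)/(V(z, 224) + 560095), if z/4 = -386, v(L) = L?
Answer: -4514588/2944031 ≈ -1.5335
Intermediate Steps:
z = -1544 (z = 4*(-386) = -1544)
V(C, B) = C² (V(C, B) = C*C = C²)
(-3773359 - 741229)/(V(z, 224) + 560095) = (-3773359 - 741229)/((-1544)² + 560095) = -4514588/(2383936 + 560095) = -4514588/2944031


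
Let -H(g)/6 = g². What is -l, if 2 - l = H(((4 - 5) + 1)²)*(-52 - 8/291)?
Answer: -2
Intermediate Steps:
H(g) = -6*g²
l = 2 (l = 2 - (-6*((4 - 5) + 1)⁴)*(-52 - 8/291) = 2 - (-6*(-1 + 1)⁴)*(-52 - 8*1/291) = 2 - (-6*(0²)²)*(-52 - 8/291) = 2 - (-6*0²)*(-15140)/291 = 2 - (-6*0)*(-15140)/291 = 2 - 0*(-15140)/291 = 2 - 1*0 = 2 + 0 = 2)
-l = -1*2 = -2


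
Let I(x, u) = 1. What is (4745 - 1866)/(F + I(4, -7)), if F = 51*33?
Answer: 2879/1684 ≈ 1.7096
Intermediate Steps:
F = 1683
(4745 - 1866)/(F + I(4, -7)) = (4745 - 1866)/(1683 + 1) = 2879/1684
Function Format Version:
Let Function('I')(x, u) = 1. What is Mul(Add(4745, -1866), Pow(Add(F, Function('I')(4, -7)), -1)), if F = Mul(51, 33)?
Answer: Rational(2879, 1684) ≈ 1.7096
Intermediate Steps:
F = 1683
Mul(Add(4745, -1866), Pow(Add(F, Function('I')(4, -7)), -1)) = Mul(Add(4745, -1866), Pow(Add(1683, 1), -1)) = Mul(2879, Pow(1684, -1)) = Mul(2879, Rational(1, 1684)) = Rational(2879, 1684)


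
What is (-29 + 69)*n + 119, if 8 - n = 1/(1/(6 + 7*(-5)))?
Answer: 1599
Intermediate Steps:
n = 37 (n = 8 - 1/(1/(6 + 7*(-5))) = 8 - 1/(1/(6 - 35)) = 8 - 1/(1/(-29)) = 8 - 1/(-1/29) = 8 - 1*(-29) = 8 + 29 = 37)
(-29 + 69)*n + 119 = (-29 + 69)*37 + 119 = 40*37 + 119 = 1480 + 119 = 1599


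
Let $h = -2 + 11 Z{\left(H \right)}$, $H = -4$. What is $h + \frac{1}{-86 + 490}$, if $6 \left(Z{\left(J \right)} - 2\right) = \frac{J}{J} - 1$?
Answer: $\frac{8081}{404} \approx 20.002$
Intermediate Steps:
$Z{\left(J \right)} = 2$ ($Z{\left(J \right)} = 2 + \frac{\frac{J}{J} - 1}{6} = 2 + \frac{1 - 1}{6} = 2 + \frac{1}{6} \cdot 0 = 2 + 0 = 2$)
$h = 20$ ($h = -2 + 11 \cdot 2 = -2 + 22 = 20$)
$h + \frac{1}{-86 + 490} = 20 + \frac{1}{-86 + 490} = 20 + \frac{1}{404} = \frac{8081}{404}$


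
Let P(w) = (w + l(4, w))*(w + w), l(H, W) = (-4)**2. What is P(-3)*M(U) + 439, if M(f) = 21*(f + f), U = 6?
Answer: -19217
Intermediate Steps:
l(H, W) = 16
P(w) = 2*w*(16 + w) (P(w) = (w + 16)*(w + w) = (16 + w)*(2*w) = 2*w*(16 + w))
M(f) = 42*f (M(f) = 21*(2*f) = 42*f)
P(-3)*M(U) + 439 = (2*(-3)*(16 - 3))*(42*6) + 439 = (2*(-3)*13)*252 + 439 = -78*252 + 439 = -19656 + 439 = -19217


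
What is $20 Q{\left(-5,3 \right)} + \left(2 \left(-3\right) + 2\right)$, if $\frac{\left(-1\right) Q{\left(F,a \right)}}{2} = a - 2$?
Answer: $-44$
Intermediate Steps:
$Q{\left(F,a \right)} = 4 - 2 a$ ($Q{\left(F,a \right)} = - 2 \left(a - 2\right) = - 2 \left(-2 + a\right) = 4 - 2 a$)
$20 Q{\left(-5,3 \right)} + \left(2 \left(-3\right) + 2\right) = 20 \left(4 - 6\right) + \left(2 \left(-3\right) + 2\right) = 20 \left(4 - 6\right) + \left(-6 + 2\right) = 20 \left(-2\right) - 4 = -40 - 4 = -44$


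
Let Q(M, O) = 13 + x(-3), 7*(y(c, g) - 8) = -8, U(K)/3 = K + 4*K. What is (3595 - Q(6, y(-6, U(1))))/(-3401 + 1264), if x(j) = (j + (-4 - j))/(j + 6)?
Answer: -10750/6411 ≈ -1.6768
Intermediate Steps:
U(K) = 15*K (U(K) = 3*(K + 4*K) = 3*(5*K) = 15*K)
y(c, g) = 48/7 (y(c, g) = 8 + (1/7)*(-8) = 8 - 8/7 = 48/7)
x(j) = -4/(6 + j)
Q(M, O) = 35/3 (Q(M, O) = 13 - 4/(6 - 3) = 13 - 4/3 = 35/3)
(3595 - Q(6, y(-6, U(1))))/(-3401 + 1264) = (3595 - 1*35/3)/(-3401 + 1264) = (3595 - 35/3)/(-2137) = (10750/3)*(-1/2137) = -10750/6411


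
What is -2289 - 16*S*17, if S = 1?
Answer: -2561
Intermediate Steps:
-2289 - 16*S*17 = -2289 - 16*1*17 = -2289 - 16*17 = -2289 - 272 = -2561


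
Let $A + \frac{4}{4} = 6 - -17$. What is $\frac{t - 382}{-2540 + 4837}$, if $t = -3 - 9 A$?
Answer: $- \frac{583}{2297} \approx -0.25381$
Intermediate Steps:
$A = 22$ ($A = -1 + \left(6 - -17\right) = -1 + \left(6 + 17\right) = -1 + 23 = 22$)
$t = -201$ ($t = -3 - 198 = -201$)
$\frac{t - 382}{-2540 + 4837} = \frac{-201 - 382}{-2540 + 4837} = - \frac{583}{2297}$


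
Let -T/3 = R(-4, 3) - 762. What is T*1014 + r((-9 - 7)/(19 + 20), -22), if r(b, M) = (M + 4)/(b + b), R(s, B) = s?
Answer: 37283103/16 ≈ 2.3302e+6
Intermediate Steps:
T = 2298 (T = -3*(-4 - 762) = -3*(-766) = 2298)
r(b, M) = (4 + M)/(2*b) (r(b, M) = (4 + M)/((2*b)) = (4 + M)*(1/(2*b)) = (4 + M)/(2*b))
T*1014 + r((-9 - 7)/(19 + 20), -22) = 2298*1014 + (4 - 22)/(2*(((-9 - 7)/(19 + 20)))) = 2330172 + (½)*(-18)/(-16/39) = 2330172 + (½)*(-39/16)*(-18) = 2330172 + 351/16 = 37283103/16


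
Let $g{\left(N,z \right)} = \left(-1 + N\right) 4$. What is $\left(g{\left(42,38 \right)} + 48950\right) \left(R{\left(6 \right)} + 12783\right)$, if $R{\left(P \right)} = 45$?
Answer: $630034392$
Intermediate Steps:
$g{\left(N,z \right)} = -4 + 4 N$
$\left(g{\left(42,38 \right)} + 48950\right) \left(R{\left(6 \right)} + 12783\right) = \left(\left(-4 + 4 \cdot 42\right) + 48950\right) \left(45 + 12783\right) = \left(\left(-4 + 168\right) + 48950\right) 12828 = \left(164 + 48950\right) 12828 = 49114 \cdot 12828 = 630034392$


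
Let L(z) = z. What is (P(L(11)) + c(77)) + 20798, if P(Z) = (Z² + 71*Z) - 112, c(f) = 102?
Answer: 21690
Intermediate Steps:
P(Z) = -112 + Z² + 71*Z
(P(L(11)) + c(77)) + 20798 = ((-112 + 11² + 71*11) + 102) + 20798 = ((-112 + 121 + 781) + 102) + 20798 = (790 + 102) + 20798 = 892 + 20798 = 21690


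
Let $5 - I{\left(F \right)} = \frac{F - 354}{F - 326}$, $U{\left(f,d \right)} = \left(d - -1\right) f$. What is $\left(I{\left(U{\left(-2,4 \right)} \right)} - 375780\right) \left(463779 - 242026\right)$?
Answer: $- \frac{999953685689}{12} \approx -8.3329 \cdot 10^{10}$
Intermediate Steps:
$U{\left(f,d \right)} = f \left(1 + d\right)$ ($U{\left(f,d \right)} = \left(d + 1\right) f = \left(1 + d\right) f = f \left(1 + d\right)$)
$I{\left(F \right)} = 5 - \frac{-354 + F}{-326 + F}$ ($I{\left(F \right)} = 5 - \frac{F - 354}{F - 326} = 5 - \frac{-354 + F}{-326 + F}$)
$\left(I{\left(U{\left(-2,4 \right)} \right)} - 375780\right) \left(463779 - 242026\right) = \left(\frac{4 \left(-319 - 2 \left(1 + 4\right)\right)}{-326 - 2 \left(1 + 4\right)} - 375780\right) \left(463779 - 242026\right) = \left(\frac{4 \left(-319 - 10\right)}{-326 - 10} - 375780\right) 221753 = \left(4 \frac{1}{-336} \left(-329\right) - 375780\right) 221753 = \left(4 \left(- \frac{1}{336}\right) \left(-329\right) - 375780\right) 221753 = \left(\frac{47}{12} - 375780\right) 221753 = \left(- \frac{4509313}{12}\right) 221753 = - \frac{999953685689}{12}$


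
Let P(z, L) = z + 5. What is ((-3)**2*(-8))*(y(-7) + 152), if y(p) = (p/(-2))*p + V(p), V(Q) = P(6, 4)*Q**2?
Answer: -47988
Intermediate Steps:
P(z, L) = 5 + z
V(Q) = 11*Q**2 (V(Q) = (5 + 6)*Q**2 = 11*Q**2)
y(p) = 21*p**2/2 (y(p) = (p/(-2))*p + 11*p**2 = (p*(-1/2))*p + 11*p**2 = (-p/2)*p + 11*p**2 = -p**2/2 + 11*p**2 = 21*p**2/2)
((-3)**2*(-8))*(y(-7) + 152) = ((-3)**2*(-8))*((21/2)*(-7)**2 + 152) = (9*(-8))*((21/2)*49 + 152) = -72*(1029/2 + 152) = -72*1333/2 = -47988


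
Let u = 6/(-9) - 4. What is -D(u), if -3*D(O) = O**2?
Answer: 196/27 ≈ 7.2593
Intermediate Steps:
u = -14/3 (u = 6*(-1/9) - 1*4 = -2/3 - 4 = -14/3 ≈ -4.6667)
D(O) = -O**2/3
-D(u) = -(-1)*(-14/3)**2/3 = -(-1)*196/(3*9) = -1*(-196/27) = 196/27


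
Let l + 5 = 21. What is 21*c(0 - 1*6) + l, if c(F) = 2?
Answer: 58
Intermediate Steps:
l = 16 (l = -5 + 21 = 16)
21*c(0 - 1*6) + l = 21*2 + 16 = 42 + 16 = 58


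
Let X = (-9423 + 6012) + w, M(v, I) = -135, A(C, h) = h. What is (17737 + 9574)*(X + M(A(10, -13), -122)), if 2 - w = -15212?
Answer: 318664748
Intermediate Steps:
w = 15214 (w = 2 - 1*(-15212) = 2 + 15212 = 15214)
X = 11803 (X = (-9423 + 6012) + 15214 = -3411 + 15214 = 11803)
(17737 + 9574)*(X + M(A(10, -13), -122)) = (17737 + 9574)*(11803 - 135) = 27311*11668 = 318664748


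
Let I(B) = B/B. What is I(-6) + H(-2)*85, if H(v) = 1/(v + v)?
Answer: -81/4 ≈ -20.250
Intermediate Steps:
I(B) = 1
H(v) = 1/(2*v)
I(-6) + H(-2)*85 = 1 + ((½)/(-2))*85 = 1 + ((½)*(-½))*85 = 1 - ¼*85 = 1 - 85/4 = -81/4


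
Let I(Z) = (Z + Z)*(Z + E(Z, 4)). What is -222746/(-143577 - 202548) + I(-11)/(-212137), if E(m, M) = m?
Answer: 47085143702/73425919125 ≈ 0.64126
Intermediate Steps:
I(Z) = 4*Z² (I(Z) = (Z + Z)*(Z + Z) = (2*Z)*(2*Z) = 4*Z²)
-222746/(-143577 - 202548) + I(-11)/(-212137) = -222746/(-143577 - 202548) + (4*(-11)²)/(-212137) = -222746/(-346125) + (4*121)*(-1/212137) = -222746*(-1/346125) + 484*(-1/212137) = 222746/346125 - 484/212137 = 47085143702/73425919125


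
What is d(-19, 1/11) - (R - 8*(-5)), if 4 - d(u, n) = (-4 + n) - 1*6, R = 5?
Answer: -342/11 ≈ -31.091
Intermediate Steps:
d(u, n) = 14 - n (d(u, n) = 4 - ((-4 + n) - 1*6) = 4 - ((-4 + n) - 6) = 4 - (-10 + n) = 4 + (10 - n) = 14 - n)
d(-19, 1/11) - (R - 8*(-5)) = (14 - 1/11) - (5 - 8*(-5)) = (14 - 1*1/11) - (5 + 40) = (14 - 1/11) - 1*45 = 153/11 - 45 = -342/11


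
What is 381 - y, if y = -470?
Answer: 851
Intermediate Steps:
381 - y = 381 - 1*(-470) = 381 + 470 = 851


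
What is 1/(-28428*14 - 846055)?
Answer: -1/1244047 ≈ -8.0383e-7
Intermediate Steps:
1/(-28428*14 - 846055) = 1/(-397992 - 846055) = 1/(-1244047) = -1/1244047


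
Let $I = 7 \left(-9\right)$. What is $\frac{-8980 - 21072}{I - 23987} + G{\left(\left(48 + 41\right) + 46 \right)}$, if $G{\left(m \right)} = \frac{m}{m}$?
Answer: $\frac{27051}{12025} \approx 2.2496$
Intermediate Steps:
$G{\left(m \right)} = 1$
$I = -63$
$\frac{-8980 - 21072}{I - 23987} + G{\left(\left(48 + 41\right) + 46 \right)} = \frac{-8980 - 21072}{-63 - 23987} + 1 = - \frac{30052}{-24050} + 1 = \left(-30052\right) \left(- \frac{1}{24050}\right) + 1 = \frac{15026}{12025} + 1 = \frac{27051}{12025}$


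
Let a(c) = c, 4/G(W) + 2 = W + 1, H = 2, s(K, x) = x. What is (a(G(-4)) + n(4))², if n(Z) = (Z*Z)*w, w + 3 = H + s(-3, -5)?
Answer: 234256/25 ≈ 9370.2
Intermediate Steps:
G(W) = 4/(-1 + W) (G(W) = 4/(-2 + (W + 1)) = 4/(-2 + (1 + W)) = 4/(-1 + W))
w = -6 (w = -3 + (2 - 5) = -3 - 3 = -6)
n(Z) = -6*Z² (n(Z) = (Z*Z)*(-6) = Z²*(-6) = -6*Z²)
(a(G(-4)) + n(4))² = (4/(-1 - 4) - 6*4²)² = (4/(-5) - 6*16)² = (4*(-⅕) - 96)² = (-⅘ - 96)² = (-484/5)² = 234256/25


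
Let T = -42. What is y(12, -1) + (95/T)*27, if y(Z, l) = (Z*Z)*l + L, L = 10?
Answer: -2731/14 ≈ -195.07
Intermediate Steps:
y(Z, l) = 10 + l*Z² (y(Z, l) = (Z*Z)*l + 10 = Z²*l + 10 = l*Z² + 10 = 10 + l*Z²)
y(12, -1) + (95/T)*27 = (10 - 1*12²) + (95/(-42))*27 = (10 - 1*144) + (95*(-1/42))*27 = (10 - 144) - 95/42*27 = -134 - 855/14 = -2731/14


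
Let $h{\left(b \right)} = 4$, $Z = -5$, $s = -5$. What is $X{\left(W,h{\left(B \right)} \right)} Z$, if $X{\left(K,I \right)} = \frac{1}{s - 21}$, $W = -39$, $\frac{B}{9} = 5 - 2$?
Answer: $\frac{5}{26} \approx 0.19231$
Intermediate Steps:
$B = 27$ ($B = 9 \left(5 - 2\right) = 9 \cdot 3 = 27$)
$X{\left(K,I \right)} = - \frac{1}{26}$ ($X{\left(K,I \right)} = \frac{1}{-5 - 21} = \frac{1}{-26} = - \frac{1}{26}$)
$X{\left(W,h{\left(B \right)} \right)} Z = \left(- \frac{1}{26}\right) \left(-5\right) = \frac{5}{26}$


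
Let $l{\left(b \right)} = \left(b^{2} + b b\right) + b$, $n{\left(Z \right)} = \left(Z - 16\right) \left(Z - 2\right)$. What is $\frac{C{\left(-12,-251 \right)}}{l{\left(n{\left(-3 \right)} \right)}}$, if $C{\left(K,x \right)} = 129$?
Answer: $\frac{129}{18145} \approx 0.0071094$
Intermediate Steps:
$n{\left(Z \right)} = \left(-16 + Z\right) \left(-2 + Z\right)$
$l{\left(b \right)} = b + 2 b^{2}$ ($l{\left(b \right)} = \left(b^{2} + b^{2}\right) + b = 2 b^{2} + b = b + 2 b^{2}$)
$\frac{C{\left(-12,-251 \right)}}{l{\left(n{\left(-3 \right)} \right)}} = \frac{129}{\left(32 + \left(-3\right)^{2} - -54\right) \left(1 + 2 \left(32 + \left(-3\right)^{2} - -54\right)\right)} = \frac{129}{\left(32 + 9 + 54\right) \left(1 + 2 \left(32 + 9 + 54\right)\right)} = \frac{129}{95 \left(1 + 2 \cdot 95\right)} = \frac{129}{95 \left(1 + 190\right)} = \frac{129}{95 \cdot 191} = \frac{129}{18145}$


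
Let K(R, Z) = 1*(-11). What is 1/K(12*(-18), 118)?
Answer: -1/11 ≈ -0.090909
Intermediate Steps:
K(R, Z) = -11
1/K(12*(-18), 118) = 1/(-11) = -1/11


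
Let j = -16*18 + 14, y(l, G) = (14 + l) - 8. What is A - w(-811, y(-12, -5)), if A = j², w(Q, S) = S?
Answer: 75082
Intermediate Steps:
y(l, G) = 6 + l
j = -274 (j = -288 + 14 = -274)
A = 75076 (A = (-274)² = 75076)
A - w(-811, y(-12, -5)) = 75076 - (6 - 12) = 75076 - 1*(-6) = 75076 + 6 = 75082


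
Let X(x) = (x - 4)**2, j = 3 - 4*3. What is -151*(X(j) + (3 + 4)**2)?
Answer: -32918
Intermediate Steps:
j = -9 (j = 3 - 12 = -9)
X(x) = (-4 + x)**2
-151*(X(j) + (3 + 4)**2) = -151*((-4 - 9)**2 + (3 + 4)**2) = -151*((-13)**2 + 7**2) = -151*(169 + 49) = -151*218 = -32918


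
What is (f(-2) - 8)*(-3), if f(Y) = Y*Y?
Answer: 12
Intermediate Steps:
f(Y) = Y²
(f(-2) - 8)*(-3) = ((-2)² - 8)*(-3) = (4 - 8)*(-3) = -4*(-3) = 12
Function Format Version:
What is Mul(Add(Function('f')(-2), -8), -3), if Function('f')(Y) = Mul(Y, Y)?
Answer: 12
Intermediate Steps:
Function('f')(Y) = Pow(Y, 2)
Mul(Add(Function('f')(-2), -8), -3) = Mul(Add(Pow(-2, 2), -8), -3) = Mul(Add(4, -8), -3) = Mul(-4, -3) = 12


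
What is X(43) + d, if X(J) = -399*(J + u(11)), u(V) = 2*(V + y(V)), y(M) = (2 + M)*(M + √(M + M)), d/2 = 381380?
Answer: 622711 - 10374*√22 ≈ 5.7405e+5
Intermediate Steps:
d = 762760 (d = 2*381380 = 762760)
y(M) = (2 + M)*(M + √2*√M) (y(M) = (2 + M)*(M + √(2*M)) = (2 + M)*(M + √2*√M))
u(V) = 2*V² + 6*V + 2*√2*V^(3/2) + 4*√2*√V (u(V) = 2*(V + (V² + 2*V + √2*V^(3/2) + 2*√2*√V)) = 2*(V² + 3*V + √2*V^(3/2) + 2*√2*√V) = 2*V² + 6*V + 2*√2*V^(3/2) + 4*√2*√V)
X(J) = -122892 - 10374*√22 - 399*J (X(J) = -399*(J + (2*11² + 6*11 + 2*√2*11^(3/2) + 4*√2*√11)) = -399*(J + (2*121 + 66 + 2*√2*(11*√11) + 4*√22)) = -399*(J + (242 + 66 + 22*√22 + 4*√22)) = -399*(J + (308 + 26*√22)) = -399*(308 + J + 26*√22) = -122892 - 10374*√22 - 399*J)
X(43) + d = (-122892 - 10374*√22 - 399*43) + 762760 = (-122892 - 10374*√22 - 17157) + 762760 = (-140049 - 10374*√22) + 762760 = 622711 - 10374*√22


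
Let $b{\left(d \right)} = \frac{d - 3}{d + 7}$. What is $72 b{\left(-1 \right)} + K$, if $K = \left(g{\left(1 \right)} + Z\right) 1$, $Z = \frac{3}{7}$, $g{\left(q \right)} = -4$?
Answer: $- \frac{361}{7} \approx -51.571$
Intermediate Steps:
$b{\left(d \right)} = \frac{-3 + d}{7 + d}$
$Z = \frac{3}{7}$ ($Z = 3 \cdot \frac{1}{7} = \frac{3}{7} \approx 0.42857$)
$K = - \frac{25}{7}$ ($K = \left(-4 + \frac{3}{7}\right) 1 = \left(- \frac{25}{7}\right) 1 = - \frac{25}{7} \approx -3.5714$)
$72 b{\left(-1 \right)} + K = 72 \frac{-3 - 1}{7 - 1} - \frac{25}{7} = 72 \cdot \frac{1}{6} \left(-4\right) - \frac{25}{7} = 72 \left(- \frac{2}{3}\right) - \frac{25}{7} = -48 - \frac{25}{7} = - \frac{361}{7}$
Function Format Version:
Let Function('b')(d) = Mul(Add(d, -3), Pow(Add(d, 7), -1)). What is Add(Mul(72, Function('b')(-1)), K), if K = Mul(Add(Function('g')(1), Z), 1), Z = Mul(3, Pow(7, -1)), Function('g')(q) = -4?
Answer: Rational(-361, 7) ≈ -51.571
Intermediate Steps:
Function('b')(d) = Mul(Pow(Add(7, d), -1), Add(-3, d)) (Function('b')(d) = Mul(Add(-3, d), Pow(Add(7, d), -1)) = Mul(Pow(Add(7, d), -1), Add(-3, d)))
Z = Rational(3, 7) (Z = Mul(3, Rational(1, 7)) = Rational(3, 7) ≈ 0.42857)
K = Rational(-25, 7) (K = Mul(Add(-4, Rational(3, 7)), 1) = Mul(Rational(-25, 7), 1) = Rational(-25, 7) ≈ -3.5714)
Add(Mul(72, Function('b')(-1)), K) = Add(Mul(72, Mul(Pow(Add(7, -1), -1), Add(-3, -1))), Rational(-25, 7)) = Add(Mul(72, Mul(Pow(6, -1), -4)), Rational(-25, 7)) = Add(Mul(72, Mul(Rational(1, 6), -4)), Rational(-25, 7)) = Add(Mul(72, Rational(-2, 3)), Rational(-25, 7)) = Add(-48, Rational(-25, 7)) = Rational(-361, 7)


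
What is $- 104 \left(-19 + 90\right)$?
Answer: $-7384$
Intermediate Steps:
$- 104 \left(-19 + 90\right) = \left(-104\right) 71 = -7384$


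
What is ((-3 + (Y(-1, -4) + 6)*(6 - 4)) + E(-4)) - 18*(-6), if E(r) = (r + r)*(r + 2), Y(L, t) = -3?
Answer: 127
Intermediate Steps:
E(r) = 2*r*(2 + r) (E(r) = (2*r)*(2 + r) = 2*r*(2 + r))
((-3 + (Y(-1, -4) + 6)*(6 - 4)) + E(-4)) - 18*(-6) = ((-3 + (-3 + 6)*(6 - 4)) + 2*(-4)*(2 - 4)) - 18*(-6) = ((-3 + 3*2) + 2*(-4)*(-2)) + 108 = ((-3 + 6) + 16) + 108 = (3 + 16) + 108 = 19 + 108 = 127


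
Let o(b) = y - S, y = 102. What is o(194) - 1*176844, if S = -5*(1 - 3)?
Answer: -176752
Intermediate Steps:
S = 10 (S = -5*(-2) = 10)
o(b) = 92 (o(b) = 102 - 1*10 = 102 - 10 = 92)
o(194) - 1*176844 = 92 - 1*176844 = 92 - 176844 = -176752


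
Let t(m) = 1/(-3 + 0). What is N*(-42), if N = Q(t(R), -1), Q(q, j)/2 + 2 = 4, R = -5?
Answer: -168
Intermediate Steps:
t(m) = -1/3 (t(m) = 1/(-3) = -1/3)
Q(q, j) = 4 (Q(q, j) = -4 + 2*4 = -4 + 8 = 4)
N = 4
N*(-42) = 4*(-42) = -168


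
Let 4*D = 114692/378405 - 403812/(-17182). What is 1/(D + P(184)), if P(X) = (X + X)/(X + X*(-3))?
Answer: 6501754710/32192024741 ≈ 0.20197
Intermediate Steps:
D = 38693779451/6501754710 (D = (114692/378405 - 403812/(-17182))/4 = (114692*(1/378405) - 403812*(-1/17182))/4 = (114692/378405 + 201906/8591)/4 = (¼)*(77387558902/3250877355) = 38693779451/6501754710 ≈ 5.9513)
P(X) = -1 (P(X) = (2*X)/(X - 3*X) = (2*X)/((-2*X)) = (2*X)*(-1/(2*X)) = -1)
1/(D + P(184)) = 1/(38693779451/6501754710 - 1) = 1/(32192024741/6501754710) = 6501754710/32192024741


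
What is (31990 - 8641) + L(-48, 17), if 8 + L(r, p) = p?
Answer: 23358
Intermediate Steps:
L(r, p) = -8 + p
(31990 - 8641) + L(-48, 17) = (31990 - 8641) + (-8 + 17) = 23349 + 9 = 23358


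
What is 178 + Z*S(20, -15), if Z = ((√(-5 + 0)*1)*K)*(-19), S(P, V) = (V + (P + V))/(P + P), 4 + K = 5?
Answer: 178 + 19*I*√5/4 ≈ 178.0 + 10.621*I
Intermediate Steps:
K = 1 (K = -4 + 5 = 1)
S(P, V) = (P + 2*V)/(2*P) (S(P, V) = (P + 2*V)/((2*P)) = (P + 2*V)*(1/(2*P)) = (P + 2*V)/(2*P))
Z = -19*I*√5 (Z = ((√(-5 + 0)*1)*1)*(-19) = ((√(-5)*1)*1)*(-19) = (((I*√5)*1)*1)*(-19) = ((I*√5)*1)*(-19) = (I*√5)*(-19) = -19*I*√5 ≈ -42.485*I)
178 + Z*S(20, -15) = 178 + (-19*I*√5)*((-15 + (½)*20)/20) = 178 + (-19*I*√5)*((-15 + 10)/20) = 178 + (-19*I*√5)*((1/20)*(-5)) = 178 - 19*I*√5*(-¼) = 178 + 19*I*√5/4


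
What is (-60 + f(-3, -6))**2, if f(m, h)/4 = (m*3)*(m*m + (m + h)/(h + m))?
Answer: 176400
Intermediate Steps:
f(m, h) = 12*m*(1 + m**2) (f(m, h) = 4*((m*3)*(m*m + (m + h)/(h + m))) = 4*((3*m)*(m**2 + (h + m)/(h + m))) = 4*((3*m)*(m**2 + 1)) = 4*((3*m)*(1 + m**2)) = 4*(3*m*(1 + m**2)) = 12*m*(1 + m**2))
(-60 + f(-3, -6))**2 = (-60 + 12*(-3)*(1 + (-3)**2))**2 = (-60 + 12*(-3)*(1 + 9))**2 = (-60 + 12*(-3)*10)**2 = (-60 - 360)**2 = (-420)**2 = 176400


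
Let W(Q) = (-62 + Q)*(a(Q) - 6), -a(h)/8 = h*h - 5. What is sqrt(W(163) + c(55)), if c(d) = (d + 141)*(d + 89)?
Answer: I*sqrt(21436094) ≈ 4629.9*I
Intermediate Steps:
a(h) = 40 - 8*h**2 (a(h) = -8*(h*h - 5) = -8*(h**2 - 5) = -8*(-5 + h**2) = 40 - 8*h**2)
c(d) = (89 + d)*(141 + d) (c(d) = (141 + d)*(89 + d) = (89 + d)*(141 + d))
W(Q) = (-62 + Q)*(34 - 8*Q**2) (W(Q) = (-62 + Q)*((40 - 8*Q**2) - 6) = (-62 + Q)*(34 - 8*Q**2))
sqrt(W(163) + c(55)) = sqrt((-2108 - 8*163**3 + 34*163 + 496*163**2) + (12549 + 55**2 + 230*55)) = sqrt((-2108 - 8*4330747 + 5542 + 496*26569) + (12549 + 3025 + 12650)) = sqrt((-2108 - 34645976 + 5542 + 13178224) + 28224) = sqrt(-21464318 + 28224) = sqrt(-21436094) = I*sqrt(21436094)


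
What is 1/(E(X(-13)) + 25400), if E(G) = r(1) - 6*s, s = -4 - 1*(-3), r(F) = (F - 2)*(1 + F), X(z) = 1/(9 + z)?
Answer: 1/25404 ≈ 3.9364e-5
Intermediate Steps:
r(F) = (1 + F)*(-2 + F) (r(F) = (-2 + F)*(1 + F) = (1 + F)*(-2 + F))
s = -1 (s = -4 + 3 = -1)
E(G) = 4 (E(G) = (-2 + 1**2 - 1*1) - 6*(-1) = (-2 + 1 - 1) + 6 = -2 + 6 = 4)
1/(E(X(-13)) + 25400) = 1/(4 + 25400) = 1/25404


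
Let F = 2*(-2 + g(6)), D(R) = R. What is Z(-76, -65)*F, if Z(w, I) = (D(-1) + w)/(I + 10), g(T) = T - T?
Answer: -28/5 ≈ -5.6000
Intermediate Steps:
g(T) = 0
F = -4 (F = 2*(-2 + 0) = 2*(-2) = -4)
Z(w, I) = (-1 + w)/(10 + I) (Z(w, I) = (-1 + w)/(I + 10) = (-1 + w)/(10 + I))
Z(-76, -65)*F = ((-1 - 76)/(10 - 65))*(-4) = (-77/(-55))*(-4) = -1/55*(-77)*(-4) = (7/5)*(-4) = -28/5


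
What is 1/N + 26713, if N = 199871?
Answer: 5339154024/199871 ≈ 26713.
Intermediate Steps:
1/N + 26713 = 1/199871 + 26713 = 5339154024/199871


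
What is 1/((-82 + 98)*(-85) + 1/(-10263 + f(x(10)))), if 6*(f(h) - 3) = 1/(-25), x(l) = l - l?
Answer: -1539001/2093041510 ≈ -0.00073529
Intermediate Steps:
x(l) = 0
f(h) = 449/150 (f(h) = 3 + (⅙)/(-25) = 3 + (⅙)*(-1/25) = 3 - 1/150 = 449/150)
1/((-82 + 98)*(-85) + 1/(-10263 + f(x(10)))) = 1/((-82 + 98)*(-85) + 1/(-10263 + 449/150)) = 1/(16*(-85) + 1/(-1539001/150)) = 1/(-1360 - 150/1539001) = 1/(-2093041510/1539001) = -1539001/2093041510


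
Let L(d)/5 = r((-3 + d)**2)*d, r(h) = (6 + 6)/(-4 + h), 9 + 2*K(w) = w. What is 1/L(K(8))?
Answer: -11/40 ≈ -0.27500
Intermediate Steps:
K(w) = -9/2 + w/2
r(h) = 12/(-4 + h)
L(d) = 60*d/(-4 + (-3 + d)**2) (L(d) = 5*((12/(-4 + (-3 + d)**2))*d) = 5*(12*d/(-4 + (-3 + d)**2)) = 60*d/(-4 + (-3 + d)**2))
1/L(K(8)) = 1/(60*(-9/2 + (1/2)*8)/(-4 + (-3 + (-9/2 + (1/2)*8))**2)) = 1/(60*(-9/2 + 4)/(-4 + (-3 + (-9/2 + 4))**2)) = 1/(60*(-1/2)/(-4 + (-3 - 1/2)**2)) = 1/(60*(-1/2)/(-4 + (-7/2)**2)) = 1/(60*(-1/2)/(-4 + 49/4)) = 1/(60*(-1/2)/(33/4)) = 1/(60*(-1/2)*(4/33)) = 1/(-40/11) = -11/40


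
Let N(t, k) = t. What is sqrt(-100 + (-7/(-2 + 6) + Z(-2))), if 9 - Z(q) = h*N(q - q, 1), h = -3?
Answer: I*sqrt(371)/2 ≈ 9.6307*I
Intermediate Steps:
Z(q) = 9 (Z(q) = 9 - (-3)*(q - q) = 9 - (-3)*0 = 9 - 1*0 = 9 + 0 = 9)
sqrt(-100 + (-7/(-2 + 6) + Z(-2))) = sqrt(-100 + (-7/(-2 + 6) + 9)) = sqrt(-100 + (-7/4 + 9)) = sqrt(-100 + 29/4) = sqrt(-371/4) = I*sqrt(371)/2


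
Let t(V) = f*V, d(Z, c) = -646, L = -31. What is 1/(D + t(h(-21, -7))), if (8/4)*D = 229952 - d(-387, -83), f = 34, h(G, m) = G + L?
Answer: 1/113531 ≈ 8.8082e-6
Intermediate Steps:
h(G, m) = -31 + G (h(G, m) = G - 31 = -31 + G)
t(V) = 34*V
D = 115299 (D = (229952 - 1*(-646))/2 = (229952 + 646)/2 = (1/2)*230598 = 115299)
1/(D + t(h(-21, -7))) = 1/(115299 + 34*(-31 - 21)) = 1/(115299 + 34*(-52)) = 1/(115299 - 1768) = 1/113531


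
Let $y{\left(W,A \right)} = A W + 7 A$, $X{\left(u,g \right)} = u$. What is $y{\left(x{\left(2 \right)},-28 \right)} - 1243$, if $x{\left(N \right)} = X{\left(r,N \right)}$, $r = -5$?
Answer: $-1299$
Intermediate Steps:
$x{\left(N \right)} = -5$
$y{\left(W,A \right)} = 7 A + A W$
$y{\left(x{\left(2 \right)},-28 \right)} - 1243 = - 28 \left(7 - 5\right) - 1243 = \left(-28\right) 2 - 1243 = -56 - 1243 = -1299$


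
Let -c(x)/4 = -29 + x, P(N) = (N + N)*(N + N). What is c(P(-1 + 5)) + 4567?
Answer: 4427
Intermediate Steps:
P(N) = 4*N² (P(N) = (2*N)*(2*N) = 4*N²)
c(x) = 116 - 4*x (c(x) = -4*(-29 + x) = 116 - 4*x)
c(P(-1 + 5)) + 4567 = (116 - 16*(-1 + 5)²) + 4567 = (116 - 16*4²) + 4567 = (116 - 16*16) + 4567 = (116 - 4*64) + 4567 = (116 - 256) + 4567 = -140 + 4567 = 4427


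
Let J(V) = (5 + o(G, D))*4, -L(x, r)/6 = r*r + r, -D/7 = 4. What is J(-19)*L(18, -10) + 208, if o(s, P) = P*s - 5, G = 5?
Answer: 302608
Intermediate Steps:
D = -28 (D = -7*4 = -28)
L(x, r) = -6*r - 6*r² (L(x, r) = -6*(r*r + r) = -6*(r² + r) = -6*(r + r²) = -6*r - 6*r²)
o(s, P) = -5 + P*s
J(V) = -560 (J(V) = (5 + (-5 - 28*5))*4 = (5 + (-5 - 140))*4 = (5 - 145)*4 = -140*4 = -560)
J(-19)*L(18, -10) + 208 = -(-3360)*(-10)*(1 - 10) + 208 = -(-3360)*(-10)*(-9) + 208 = -560*(-540) + 208 = 302400 + 208 = 302608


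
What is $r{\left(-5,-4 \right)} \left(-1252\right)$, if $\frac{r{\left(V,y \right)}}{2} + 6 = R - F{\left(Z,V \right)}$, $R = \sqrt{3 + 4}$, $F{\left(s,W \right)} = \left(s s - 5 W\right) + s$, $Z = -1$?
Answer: $77624 - 2504 \sqrt{7} \approx 70999.0$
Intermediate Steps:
$F{\left(s,W \right)} = s + s^{2} - 5 W$ ($F{\left(s,W \right)} = \left(s^{2} - 5 W\right) + s = s + s^{2} - 5 W$)
$R = \sqrt{7} \approx 2.6458$
$r{\left(V,y \right)} = -12 + 2 \sqrt{7} + 10 V$ ($r{\left(V,y \right)} = -12 + 2 \left(\sqrt{7} - \left(-1 + \left(-1\right)^{2} - 5 V\right)\right) = -12 + 2 \left(\sqrt{7} - \left(-1 + 1 - 5 V\right)\right) = -12 + 2 \left(\sqrt{7} - - 5 V\right) = -12 + 2 \left(\sqrt{7} + 5 V\right) = -12 + \left(2 \sqrt{7} + 10 V\right) = -12 + 2 \sqrt{7} + 10 V$)
$r{\left(-5,-4 \right)} \left(-1252\right) = \left(-12 + 2 \sqrt{7} + 10 \left(-5\right)\right) \left(-1252\right) = \left(-12 + 2 \sqrt{7} - 50\right) \left(-1252\right) = \left(-62 + 2 \sqrt{7}\right) \left(-1252\right) = 77624 - 2504 \sqrt{7}$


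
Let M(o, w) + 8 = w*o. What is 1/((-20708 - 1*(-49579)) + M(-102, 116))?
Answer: 1/17031 ≈ 5.8716e-5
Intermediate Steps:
M(o, w) = -8 + o*w (M(o, w) = -8 + w*o = -8 + o*w)
1/((-20708 - 1*(-49579)) + M(-102, 116)) = 1/((-20708 - 1*(-49579)) + (-8 - 102*116)) = 1/((-20708 + 49579) + (-8 - 11832)) = 1/(28871 - 11840) = 1/17031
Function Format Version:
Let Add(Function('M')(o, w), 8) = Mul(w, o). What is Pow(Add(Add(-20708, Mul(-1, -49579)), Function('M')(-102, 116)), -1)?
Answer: Rational(1, 17031) ≈ 5.8716e-5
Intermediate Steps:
Function('M')(o, w) = Add(-8, Mul(o, w)) (Function('M')(o, w) = Add(-8, Mul(w, o)) = Add(-8, Mul(o, w)))
Pow(Add(Add(-20708, Mul(-1, -49579)), Function('M')(-102, 116)), -1) = Pow(Add(Add(-20708, Mul(-1, -49579)), Add(-8, Mul(-102, 116))), -1) = Pow(Add(Add(-20708, 49579), Add(-8, -11832)), -1) = Pow(Add(28871, -11840), -1) = Pow(17031, -1) = Rational(1, 17031)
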